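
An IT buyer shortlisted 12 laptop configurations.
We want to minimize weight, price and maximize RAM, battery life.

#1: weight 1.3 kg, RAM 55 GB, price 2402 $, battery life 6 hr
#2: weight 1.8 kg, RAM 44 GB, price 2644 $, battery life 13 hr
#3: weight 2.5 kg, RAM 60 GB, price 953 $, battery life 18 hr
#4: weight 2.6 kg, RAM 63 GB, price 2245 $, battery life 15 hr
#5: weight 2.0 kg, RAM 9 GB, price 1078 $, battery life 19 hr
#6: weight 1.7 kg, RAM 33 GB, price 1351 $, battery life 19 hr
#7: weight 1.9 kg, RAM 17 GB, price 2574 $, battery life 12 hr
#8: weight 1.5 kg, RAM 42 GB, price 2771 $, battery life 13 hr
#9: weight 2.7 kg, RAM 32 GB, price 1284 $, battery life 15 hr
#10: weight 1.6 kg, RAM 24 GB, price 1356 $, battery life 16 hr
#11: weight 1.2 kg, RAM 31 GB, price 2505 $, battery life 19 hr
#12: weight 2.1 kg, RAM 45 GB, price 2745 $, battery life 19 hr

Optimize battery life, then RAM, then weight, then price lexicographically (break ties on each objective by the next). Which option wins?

First maximize battery life: best is 19, kept {#5, #6, #11, #12}.
Then maximize RAM: best is 45, kept {#12}.

#12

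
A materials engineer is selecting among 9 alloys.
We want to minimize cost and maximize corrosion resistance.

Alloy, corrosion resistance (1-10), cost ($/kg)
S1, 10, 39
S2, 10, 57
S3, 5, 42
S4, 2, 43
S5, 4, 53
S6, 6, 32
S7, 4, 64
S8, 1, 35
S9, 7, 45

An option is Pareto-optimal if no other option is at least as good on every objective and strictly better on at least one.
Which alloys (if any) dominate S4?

S1: corrosion resistance 10≥2, cost 39≤43 — dominates S4.
S3: corrosion resistance 5≥2, cost 42≤43 — dominates S4.
S6: corrosion resistance 6≥2, cost 32≤43 — dominates S4.
Others (S2, S5, S7, S8, S9) are each worse than S4 on at least one objective.

S1, S3, S6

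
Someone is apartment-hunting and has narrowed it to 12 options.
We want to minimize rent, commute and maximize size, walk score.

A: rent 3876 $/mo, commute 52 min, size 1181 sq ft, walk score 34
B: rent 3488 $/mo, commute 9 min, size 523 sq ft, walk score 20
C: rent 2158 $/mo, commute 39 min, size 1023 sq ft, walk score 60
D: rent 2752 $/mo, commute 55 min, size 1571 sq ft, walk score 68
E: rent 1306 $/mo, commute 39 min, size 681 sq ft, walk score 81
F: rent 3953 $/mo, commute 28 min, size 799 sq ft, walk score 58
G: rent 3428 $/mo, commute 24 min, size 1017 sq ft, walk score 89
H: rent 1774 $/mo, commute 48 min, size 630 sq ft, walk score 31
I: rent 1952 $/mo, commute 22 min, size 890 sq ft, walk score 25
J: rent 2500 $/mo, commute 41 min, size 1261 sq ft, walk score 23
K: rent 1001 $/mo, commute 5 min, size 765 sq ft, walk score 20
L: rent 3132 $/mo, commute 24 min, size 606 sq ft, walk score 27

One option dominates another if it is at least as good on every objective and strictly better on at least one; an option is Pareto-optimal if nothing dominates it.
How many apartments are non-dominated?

9

A: not dominated.
B: dominated by K (rent 1001≤3488, commute 5≤9, size 765≥523, walk score 20≥20).
C: not dominated.
D: not dominated (best size).
E: not dominated.
F: dominated by G (rent 3428≤3953, commute 24≤28, size 1017≥799, walk score 89≥58).
G: not dominated (best walk score).
H: dominated by E (rent 1306≤1774, commute 39≤48, size 681≥630, walk score 81≥31).
I: not dominated.
J: not dominated.
K: not dominated (best rent).
L: not dominated.
Pareto-optimal: A, C, D, E, G, I, J, K, L → 9.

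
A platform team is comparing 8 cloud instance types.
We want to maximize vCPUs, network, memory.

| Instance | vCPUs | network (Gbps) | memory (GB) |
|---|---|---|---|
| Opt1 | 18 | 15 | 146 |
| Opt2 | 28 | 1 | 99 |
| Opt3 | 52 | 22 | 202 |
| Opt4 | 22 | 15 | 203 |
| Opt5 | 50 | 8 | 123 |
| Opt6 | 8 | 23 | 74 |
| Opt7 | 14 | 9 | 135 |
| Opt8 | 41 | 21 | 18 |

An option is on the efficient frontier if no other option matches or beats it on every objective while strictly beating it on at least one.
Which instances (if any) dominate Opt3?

Opt1: worse on vCPUs (18 vs 52).
Opt2: worse on vCPUs (28 vs 52).
Opt4: worse on vCPUs (22 vs 52).
Opt5: worse on vCPUs (50 vs 52).
Opt6: worse on vCPUs (8 vs 52).
Opt7: worse on vCPUs (14 vs 52).
Opt8: worse on vCPUs (41 vs 52).
No option dominates Opt3.

none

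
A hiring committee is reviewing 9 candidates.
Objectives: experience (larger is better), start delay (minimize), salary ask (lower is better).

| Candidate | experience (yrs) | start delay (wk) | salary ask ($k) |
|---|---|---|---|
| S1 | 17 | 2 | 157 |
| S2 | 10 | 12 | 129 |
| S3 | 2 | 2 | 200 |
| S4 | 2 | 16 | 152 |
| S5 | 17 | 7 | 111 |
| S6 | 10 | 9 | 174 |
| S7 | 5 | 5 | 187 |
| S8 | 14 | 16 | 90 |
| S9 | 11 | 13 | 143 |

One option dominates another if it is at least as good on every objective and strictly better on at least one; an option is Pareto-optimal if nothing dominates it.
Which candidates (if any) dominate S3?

S1: experience 17≥2, start delay 2≤2, salary ask 157≤200 — dominates S3.
Others (S2, S4, S5, S6, S7, S8, S9) are each worse than S3 on at least one objective.

S1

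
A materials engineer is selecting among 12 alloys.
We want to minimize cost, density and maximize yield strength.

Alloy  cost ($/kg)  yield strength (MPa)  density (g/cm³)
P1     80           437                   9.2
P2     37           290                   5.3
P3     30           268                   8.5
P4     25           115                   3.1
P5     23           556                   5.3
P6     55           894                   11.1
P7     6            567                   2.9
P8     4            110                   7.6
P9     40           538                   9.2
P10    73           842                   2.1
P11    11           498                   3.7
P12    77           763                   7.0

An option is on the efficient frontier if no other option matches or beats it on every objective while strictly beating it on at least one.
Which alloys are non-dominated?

P6, P7, P8, P10

P1: dominated by P5 (cost 23≤80, yield strength 556≥437, density 5.3≤9.2).
P2: dominated by P5 (cost 23≤37, yield strength 556≥290, density 5.3≤5.3).
P3: dominated by P5 (cost 23≤30, yield strength 556≥268, density 5.3≤8.5).
P4: dominated by P7 (cost 6≤25, yield strength 567≥115, density 2.9≤3.1).
P5: dominated by P7 (cost 6≤23, yield strength 567≥556, density 2.9≤5.3).
P6: not dominated (best yield strength).
P7: not dominated.
P8: not dominated (best cost).
P9: dominated by P5 (cost 23≤40, yield strength 556≥538, density 5.3≤9.2).
P10: not dominated (best density).
P11: dominated by P7 (cost 6≤11, yield strength 567≥498, density 2.9≤3.7).
P12: dominated by P10 (cost 73≤77, yield strength 842≥763, density 2.1≤7.0).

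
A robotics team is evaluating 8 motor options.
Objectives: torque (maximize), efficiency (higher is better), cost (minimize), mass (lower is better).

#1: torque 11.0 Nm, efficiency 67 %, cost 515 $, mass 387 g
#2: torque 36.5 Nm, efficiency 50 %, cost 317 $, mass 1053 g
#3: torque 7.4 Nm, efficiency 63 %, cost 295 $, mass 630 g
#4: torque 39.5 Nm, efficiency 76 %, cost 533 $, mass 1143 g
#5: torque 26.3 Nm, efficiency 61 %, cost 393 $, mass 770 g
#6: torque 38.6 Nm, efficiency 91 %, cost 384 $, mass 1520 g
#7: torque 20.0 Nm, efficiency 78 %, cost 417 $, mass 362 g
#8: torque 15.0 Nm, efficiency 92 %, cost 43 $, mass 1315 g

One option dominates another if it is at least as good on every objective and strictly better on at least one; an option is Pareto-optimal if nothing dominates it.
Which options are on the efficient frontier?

#2, #3, #4, #5, #6, #7, #8

#1: dominated by #7 (torque 20.0≥11.0, efficiency 78≥67, cost 417≤515, mass 362≤387).
#2: not dominated.
#3: not dominated.
#4: not dominated (best torque).
#5: not dominated.
#6: not dominated.
#7: not dominated (best mass).
#8: not dominated (best efficiency).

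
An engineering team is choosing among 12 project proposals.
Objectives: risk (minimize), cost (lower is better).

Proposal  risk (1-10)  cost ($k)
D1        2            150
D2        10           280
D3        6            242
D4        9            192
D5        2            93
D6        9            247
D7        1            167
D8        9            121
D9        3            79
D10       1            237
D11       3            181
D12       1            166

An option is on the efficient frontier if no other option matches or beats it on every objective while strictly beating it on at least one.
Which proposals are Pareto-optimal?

D1: dominated by D5 (risk 2≤2, cost 93≤150).
D2: dominated by D1 (risk 2≤10, cost 150≤280).
D3: dominated by D1 (risk 2≤6, cost 150≤242).
D4: dominated by D1 (risk 2≤9, cost 150≤192).
D5: not dominated.
D6: dominated by D1 (risk 2≤9, cost 150≤247).
D7: dominated by D12 (risk 1≤1, cost 166≤167).
D8: dominated by D5 (risk 2≤9, cost 93≤121).
D9: not dominated (best cost).
D10: dominated by D7 (risk 1≤1, cost 167≤237).
D11: dominated by D1 (risk 2≤3, cost 150≤181).
D12: not dominated.

D5, D9, D12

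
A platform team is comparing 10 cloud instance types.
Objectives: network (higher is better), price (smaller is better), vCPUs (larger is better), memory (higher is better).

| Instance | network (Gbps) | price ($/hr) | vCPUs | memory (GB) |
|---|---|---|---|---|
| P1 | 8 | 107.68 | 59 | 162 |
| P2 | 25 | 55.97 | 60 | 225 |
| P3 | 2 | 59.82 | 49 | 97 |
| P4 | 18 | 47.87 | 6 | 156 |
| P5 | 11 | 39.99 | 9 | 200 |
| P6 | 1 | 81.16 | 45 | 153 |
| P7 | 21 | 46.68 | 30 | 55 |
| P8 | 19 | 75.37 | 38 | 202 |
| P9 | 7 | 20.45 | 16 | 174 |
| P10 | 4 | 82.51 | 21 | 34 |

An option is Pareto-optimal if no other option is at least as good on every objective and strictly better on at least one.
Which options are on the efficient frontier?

P2, P4, P5, P7, P9

P1: dominated by P2 (network 25≥8, price 55.97≤107.68, vCPUs 60≥59, memory 225≥162).
P2: not dominated (best network).
P3: dominated by P2 (network 25≥2, price 55.97≤59.82, vCPUs 60≥49, memory 225≥97).
P4: not dominated.
P5: not dominated.
P6: dominated by P2 (network 25≥1, price 55.97≤81.16, vCPUs 60≥45, memory 225≥153).
P7: not dominated.
P8: dominated by P2 (network 25≥19, price 55.97≤75.37, vCPUs 60≥38, memory 225≥202).
P9: not dominated (best price).
P10: dominated by P2 (network 25≥4, price 55.97≤82.51, vCPUs 60≥21, memory 225≥34).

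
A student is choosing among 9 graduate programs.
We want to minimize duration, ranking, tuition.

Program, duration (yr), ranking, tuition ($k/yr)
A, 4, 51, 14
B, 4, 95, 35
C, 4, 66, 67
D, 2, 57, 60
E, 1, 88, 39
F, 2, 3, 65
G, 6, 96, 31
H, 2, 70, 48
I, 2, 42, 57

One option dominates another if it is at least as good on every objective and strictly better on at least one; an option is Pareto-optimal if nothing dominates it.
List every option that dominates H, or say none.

A: worse on duration (4 vs 2).
B: worse on duration (4 vs 2).
C: worse on duration (4 vs 2).
D: worse on tuition (60 vs 48).
E: worse on ranking (88 vs 70).
F: worse on tuition (65 vs 48).
G: worse on duration (6 vs 2).
I: worse on tuition (57 vs 48).
No option dominates H.

none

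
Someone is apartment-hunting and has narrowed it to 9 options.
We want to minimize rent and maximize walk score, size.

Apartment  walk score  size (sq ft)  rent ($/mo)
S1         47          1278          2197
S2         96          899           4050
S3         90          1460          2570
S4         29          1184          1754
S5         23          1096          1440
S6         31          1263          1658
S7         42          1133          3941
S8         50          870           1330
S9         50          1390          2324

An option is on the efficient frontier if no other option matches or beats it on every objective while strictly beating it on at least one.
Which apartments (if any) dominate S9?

none

S1: worse on walk score (47 vs 50).
S2: worse on size (899 vs 1390).
S3: worse on rent (2570 vs 2324).
S4: worse on walk score (29 vs 50).
S5: worse on walk score (23 vs 50).
S6: worse on walk score (31 vs 50).
S7: worse on walk score (42 vs 50).
S8: worse on size (870 vs 1390).
No option dominates S9.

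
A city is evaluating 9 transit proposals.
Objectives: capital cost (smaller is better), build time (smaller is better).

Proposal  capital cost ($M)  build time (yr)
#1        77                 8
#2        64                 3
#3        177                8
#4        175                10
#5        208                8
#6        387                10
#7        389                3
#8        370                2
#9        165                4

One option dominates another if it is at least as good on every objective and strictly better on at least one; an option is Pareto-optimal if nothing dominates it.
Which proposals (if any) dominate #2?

#1: worse on capital cost (77 vs 64).
#3: worse on capital cost (177 vs 64).
#4: worse on capital cost (175 vs 64).
#5: worse on capital cost (208 vs 64).
#6: worse on capital cost (387 vs 64).
#7: worse on capital cost (389 vs 64).
#8: worse on capital cost (370 vs 64).
#9: worse on capital cost (165 vs 64).
No option dominates #2.

none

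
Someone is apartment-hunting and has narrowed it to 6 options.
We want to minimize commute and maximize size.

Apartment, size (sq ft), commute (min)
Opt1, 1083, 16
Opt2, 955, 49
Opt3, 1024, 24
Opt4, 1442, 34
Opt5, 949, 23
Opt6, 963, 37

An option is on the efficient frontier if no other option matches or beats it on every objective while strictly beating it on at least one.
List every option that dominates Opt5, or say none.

Opt1

Opt1: size 1083≥949, commute 16≤23 — dominates Opt5.
Others (Opt2, Opt3, Opt4, Opt6) are each worse than Opt5 on at least one objective.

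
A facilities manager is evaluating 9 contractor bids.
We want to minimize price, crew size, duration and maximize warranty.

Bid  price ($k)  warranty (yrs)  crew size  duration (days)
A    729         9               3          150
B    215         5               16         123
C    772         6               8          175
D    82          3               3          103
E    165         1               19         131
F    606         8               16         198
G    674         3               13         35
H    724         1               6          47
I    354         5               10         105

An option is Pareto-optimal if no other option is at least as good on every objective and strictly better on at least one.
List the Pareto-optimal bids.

A, B, D, F, G, H, I

A: not dominated (best warranty).
B: not dominated.
C: dominated by A (price 729≤772, warranty 9≥6, crew size 3≤8, duration 150≤175).
D: not dominated (best price).
E: dominated by D (price 82≤165, warranty 3≥1, crew size 3≤19, duration 103≤131).
F: not dominated.
G: not dominated (best duration).
H: not dominated.
I: not dominated.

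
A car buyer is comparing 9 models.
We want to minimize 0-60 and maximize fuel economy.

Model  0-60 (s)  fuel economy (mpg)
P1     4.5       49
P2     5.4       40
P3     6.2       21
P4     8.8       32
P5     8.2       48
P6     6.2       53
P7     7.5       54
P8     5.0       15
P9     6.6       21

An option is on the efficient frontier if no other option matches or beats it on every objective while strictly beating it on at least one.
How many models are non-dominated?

3

P1: not dominated (best 0-60).
P2: dominated by P1 (0-60 4.5≤5.4, fuel economy 49≥40).
P3: dominated by P1 (0-60 4.5≤6.2, fuel economy 49≥21).
P4: dominated by P1 (0-60 4.5≤8.8, fuel economy 49≥32).
P5: dominated by P1 (0-60 4.5≤8.2, fuel economy 49≥48).
P6: not dominated.
P7: not dominated (best fuel economy).
P8: dominated by P1 (0-60 4.5≤5.0, fuel economy 49≥15).
P9: dominated by P1 (0-60 4.5≤6.6, fuel economy 49≥21).
Pareto-optimal: P1, P6, P7 → 3.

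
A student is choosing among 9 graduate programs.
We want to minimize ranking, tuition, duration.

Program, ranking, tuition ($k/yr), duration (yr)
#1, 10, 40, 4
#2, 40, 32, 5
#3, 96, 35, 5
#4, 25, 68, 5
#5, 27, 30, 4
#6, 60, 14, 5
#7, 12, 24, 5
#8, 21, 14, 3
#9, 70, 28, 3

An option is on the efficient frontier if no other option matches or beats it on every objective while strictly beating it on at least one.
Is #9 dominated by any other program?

#8 vs #9: ranking 21≤70, tuition 14≤28, duration 3≤3 — #8 is at least as good on every objective and strictly better on at least one, so #8 dominates #9.

Yes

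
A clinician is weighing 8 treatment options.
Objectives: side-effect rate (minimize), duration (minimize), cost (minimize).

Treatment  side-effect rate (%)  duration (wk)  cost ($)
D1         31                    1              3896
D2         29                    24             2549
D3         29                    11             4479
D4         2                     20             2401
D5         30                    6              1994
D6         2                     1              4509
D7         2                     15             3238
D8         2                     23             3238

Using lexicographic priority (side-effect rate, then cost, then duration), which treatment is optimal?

D4

First minimize side-effect rate: best is 2, kept {D4, D6, D7, D8}.
Then minimize cost: best is 2401, kept {D4}.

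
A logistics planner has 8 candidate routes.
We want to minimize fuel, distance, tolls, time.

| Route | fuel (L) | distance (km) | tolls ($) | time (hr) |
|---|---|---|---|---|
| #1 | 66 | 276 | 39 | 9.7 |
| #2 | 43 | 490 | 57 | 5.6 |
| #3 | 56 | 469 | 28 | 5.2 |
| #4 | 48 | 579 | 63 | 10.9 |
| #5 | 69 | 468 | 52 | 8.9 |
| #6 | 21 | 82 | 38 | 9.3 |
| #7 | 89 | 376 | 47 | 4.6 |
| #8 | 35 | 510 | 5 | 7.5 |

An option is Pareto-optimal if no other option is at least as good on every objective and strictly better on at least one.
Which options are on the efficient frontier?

#2, #3, #5, #6, #7, #8

#1: dominated by #6 (fuel 21≤66, distance 82≤276, tolls 38≤39, time 9.3≤9.7).
#2: not dominated.
#3: not dominated.
#4: dominated by #2 (fuel 43≤48, distance 490≤579, tolls 57≤63, time 5.6≤10.9).
#5: not dominated.
#6: not dominated (best fuel).
#7: not dominated (best time).
#8: not dominated (best tolls).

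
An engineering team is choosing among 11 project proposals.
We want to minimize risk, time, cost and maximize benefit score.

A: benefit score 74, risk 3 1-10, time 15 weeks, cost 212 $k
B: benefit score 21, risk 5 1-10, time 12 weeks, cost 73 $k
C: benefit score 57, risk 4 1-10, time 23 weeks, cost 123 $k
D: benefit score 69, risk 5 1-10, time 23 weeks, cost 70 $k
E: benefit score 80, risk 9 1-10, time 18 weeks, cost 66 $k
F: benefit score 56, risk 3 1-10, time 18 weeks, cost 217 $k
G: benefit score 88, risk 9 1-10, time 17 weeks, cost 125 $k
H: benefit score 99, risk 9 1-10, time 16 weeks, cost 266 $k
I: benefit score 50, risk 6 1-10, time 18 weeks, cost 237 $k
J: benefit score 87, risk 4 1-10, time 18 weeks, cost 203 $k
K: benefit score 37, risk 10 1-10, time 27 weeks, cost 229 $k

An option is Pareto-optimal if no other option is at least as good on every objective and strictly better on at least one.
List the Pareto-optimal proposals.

A, B, C, D, E, G, H, J

A: not dominated.
B: not dominated (best time).
C: not dominated.
D: not dominated.
E: not dominated (best cost).
F: dominated by A (benefit score 74≥56, risk 3≤3, time 15≤18, cost 212≤217).
G: not dominated.
H: not dominated (best benefit score).
I: dominated by A (benefit score 74≥50, risk 3≤6, time 15≤18, cost 212≤237).
J: not dominated.
K: dominated by A (benefit score 74≥37, risk 3≤10, time 15≤27, cost 212≤229).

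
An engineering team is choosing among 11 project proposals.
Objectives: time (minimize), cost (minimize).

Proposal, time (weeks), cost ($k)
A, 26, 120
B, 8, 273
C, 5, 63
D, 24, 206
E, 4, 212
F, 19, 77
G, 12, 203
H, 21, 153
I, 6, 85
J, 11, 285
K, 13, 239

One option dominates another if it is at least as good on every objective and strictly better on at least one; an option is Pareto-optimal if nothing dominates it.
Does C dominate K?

Yes

C vs K: time 5≤13, cost 63≤239 — C is at least as good on every objective with at least one strict improvement.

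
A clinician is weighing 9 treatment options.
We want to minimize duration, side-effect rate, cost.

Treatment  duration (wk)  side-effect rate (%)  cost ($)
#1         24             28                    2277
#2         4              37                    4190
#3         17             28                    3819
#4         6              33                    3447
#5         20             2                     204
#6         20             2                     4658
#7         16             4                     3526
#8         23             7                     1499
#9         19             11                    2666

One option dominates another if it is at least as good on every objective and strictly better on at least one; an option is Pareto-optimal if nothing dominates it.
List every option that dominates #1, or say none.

#5, #8

#5: duration 20≤24, side-effect rate 2≤28, cost 204≤2277 — dominates #1.
#8: duration 23≤24, side-effect rate 7≤28, cost 1499≤2277 — dominates #1.
Others (#2, #3, #4, #6, #7, #9) are each worse than #1 on at least one objective.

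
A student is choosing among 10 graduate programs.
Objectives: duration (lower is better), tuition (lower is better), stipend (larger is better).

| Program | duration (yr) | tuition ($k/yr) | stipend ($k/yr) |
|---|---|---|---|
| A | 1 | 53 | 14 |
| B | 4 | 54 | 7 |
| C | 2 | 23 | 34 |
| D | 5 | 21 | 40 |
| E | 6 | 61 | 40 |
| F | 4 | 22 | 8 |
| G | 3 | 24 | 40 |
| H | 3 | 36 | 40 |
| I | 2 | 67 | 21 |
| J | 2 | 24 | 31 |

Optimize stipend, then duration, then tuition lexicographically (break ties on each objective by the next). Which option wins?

First maximize stipend: best is 40, kept {D, E, G, H}.
Then minimize duration: best is 3, kept {G, H}.
Then minimize tuition: best is 24, kept {G}.

G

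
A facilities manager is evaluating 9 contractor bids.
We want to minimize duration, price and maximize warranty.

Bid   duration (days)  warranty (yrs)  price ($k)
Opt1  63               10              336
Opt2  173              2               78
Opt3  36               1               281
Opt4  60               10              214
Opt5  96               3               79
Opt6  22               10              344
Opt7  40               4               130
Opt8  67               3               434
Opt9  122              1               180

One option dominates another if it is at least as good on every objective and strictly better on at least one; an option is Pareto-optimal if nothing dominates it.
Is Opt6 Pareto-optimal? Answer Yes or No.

Yes

Opt1: worse on duration (63 vs 22).
Opt2: worse on duration (173 vs 22).
Opt3: worse on duration (36 vs 22).
Opt4: worse on duration (60 vs 22).
Opt5: worse on duration (96 vs 22).
Opt7: worse on duration (40 vs 22).
Opt8: worse on duration (67 vs 22).
Opt9: worse on duration (122 vs 22).
No option is at least as good as Opt6 on every objective and strictly better on one.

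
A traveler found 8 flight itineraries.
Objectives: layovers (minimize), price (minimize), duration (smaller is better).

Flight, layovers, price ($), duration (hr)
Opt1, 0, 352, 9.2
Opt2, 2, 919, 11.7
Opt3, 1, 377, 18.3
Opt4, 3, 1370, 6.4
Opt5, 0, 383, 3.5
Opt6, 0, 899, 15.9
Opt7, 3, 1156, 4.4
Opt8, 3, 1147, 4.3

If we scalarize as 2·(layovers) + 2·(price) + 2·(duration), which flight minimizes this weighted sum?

Opt1: 2·0 + 2·352 + 2·9.2 = 722.4
Opt2: 2·2 + 2·919 + 2·11.7 = 1865.4
Opt3: 2·1 + 2·377 + 2·18.3 = 792.6
Opt4: 2·3 + 2·1370 + 2·6.4 = 2758.8
Opt5: 2·0 + 2·383 + 2·3.5 = 773.0
Opt6: 2·0 + 2·899 + 2·15.9 = 1829.8
Opt7: 2·3 + 2·1156 + 2·4.4 = 2326.8
Opt8: 2·3 + 2·1147 + 2·4.3 = 2308.6
Lowest: Opt1 at 722.4.

Opt1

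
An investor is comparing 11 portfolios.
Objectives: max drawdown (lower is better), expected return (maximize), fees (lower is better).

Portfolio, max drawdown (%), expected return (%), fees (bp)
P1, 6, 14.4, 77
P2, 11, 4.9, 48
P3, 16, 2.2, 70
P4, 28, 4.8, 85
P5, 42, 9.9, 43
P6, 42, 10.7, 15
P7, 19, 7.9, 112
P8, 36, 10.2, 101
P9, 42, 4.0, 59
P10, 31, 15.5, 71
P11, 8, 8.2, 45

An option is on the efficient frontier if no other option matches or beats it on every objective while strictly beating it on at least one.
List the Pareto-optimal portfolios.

P1: not dominated (best max drawdown).
P2: dominated by P11 (max drawdown 8≤11, expected return 8.2≥4.9, fees 45≤48).
P3: dominated by P2 (max drawdown 11≤16, expected return 4.9≥2.2, fees 48≤70).
P4: dominated by P1 (max drawdown 6≤28, expected return 14.4≥4.8, fees 77≤85).
P5: dominated by P6 (max drawdown 42≤42, expected return 10.7≥9.9, fees 15≤43).
P6: not dominated (best fees).
P7: dominated by P1 (max drawdown 6≤19, expected return 14.4≥7.9, fees 77≤112).
P8: dominated by P1 (max drawdown 6≤36, expected return 14.4≥10.2, fees 77≤101).
P9: dominated by P2 (max drawdown 11≤42, expected return 4.9≥4.0, fees 48≤59).
P10: not dominated (best expected return).
P11: not dominated.

P1, P6, P10, P11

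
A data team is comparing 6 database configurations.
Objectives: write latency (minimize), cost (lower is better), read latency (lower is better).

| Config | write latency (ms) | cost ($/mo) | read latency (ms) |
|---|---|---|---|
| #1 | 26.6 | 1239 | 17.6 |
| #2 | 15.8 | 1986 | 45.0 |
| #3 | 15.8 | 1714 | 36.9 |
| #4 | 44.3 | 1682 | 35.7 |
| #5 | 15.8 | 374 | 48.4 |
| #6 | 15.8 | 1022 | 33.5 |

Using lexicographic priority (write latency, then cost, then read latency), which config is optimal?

#5

First minimize write latency: best is 15.8, kept {#2, #3, #5, #6}.
Then minimize cost: best is 374, kept {#5}.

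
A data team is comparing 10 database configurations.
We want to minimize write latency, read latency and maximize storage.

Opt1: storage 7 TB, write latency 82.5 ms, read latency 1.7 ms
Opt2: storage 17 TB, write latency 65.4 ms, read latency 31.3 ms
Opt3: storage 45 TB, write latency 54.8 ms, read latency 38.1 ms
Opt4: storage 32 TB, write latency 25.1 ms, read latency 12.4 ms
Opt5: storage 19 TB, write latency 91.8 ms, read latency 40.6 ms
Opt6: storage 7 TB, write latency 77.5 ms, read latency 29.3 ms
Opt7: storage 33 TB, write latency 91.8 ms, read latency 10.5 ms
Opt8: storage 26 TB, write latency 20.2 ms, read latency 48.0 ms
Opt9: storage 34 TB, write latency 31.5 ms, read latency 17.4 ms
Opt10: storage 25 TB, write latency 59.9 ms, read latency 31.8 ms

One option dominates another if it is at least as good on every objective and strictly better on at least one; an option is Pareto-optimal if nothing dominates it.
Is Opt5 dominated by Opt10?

Yes

Opt10 vs Opt5: storage 25≥19, write latency 59.9≤91.8, read latency 31.8≤40.6 — Opt10 is at least as good on every objective with at least one strict improvement.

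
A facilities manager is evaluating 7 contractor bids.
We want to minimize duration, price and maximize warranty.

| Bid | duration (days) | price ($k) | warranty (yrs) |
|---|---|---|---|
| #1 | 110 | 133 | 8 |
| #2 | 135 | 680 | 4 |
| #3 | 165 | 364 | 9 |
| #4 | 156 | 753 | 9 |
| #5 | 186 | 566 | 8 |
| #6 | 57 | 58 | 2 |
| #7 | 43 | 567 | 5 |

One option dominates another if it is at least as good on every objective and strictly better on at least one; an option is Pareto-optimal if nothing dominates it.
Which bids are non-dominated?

#1, #3, #4, #6, #7

#1: not dominated.
#2: dominated by #1 (duration 110≤135, price 133≤680, warranty 8≥4).
#3: not dominated.
#4: not dominated.
#5: dominated by #1 (duration 110≤186, price 133≤566, warranty 8≥8).
#6: not dominated (best price).
#7: not dominated (best duration).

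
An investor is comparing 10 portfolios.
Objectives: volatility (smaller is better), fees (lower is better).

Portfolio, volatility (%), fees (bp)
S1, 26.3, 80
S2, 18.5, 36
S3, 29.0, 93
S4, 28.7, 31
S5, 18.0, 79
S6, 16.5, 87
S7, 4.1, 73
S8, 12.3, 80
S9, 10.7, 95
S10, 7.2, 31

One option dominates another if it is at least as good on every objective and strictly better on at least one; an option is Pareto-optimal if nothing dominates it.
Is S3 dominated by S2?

Yes

S2 vs S3: volatility 18.5≤29.0, fees 36≤93 — S2 is at least as good on every objective with at least one strict improvement.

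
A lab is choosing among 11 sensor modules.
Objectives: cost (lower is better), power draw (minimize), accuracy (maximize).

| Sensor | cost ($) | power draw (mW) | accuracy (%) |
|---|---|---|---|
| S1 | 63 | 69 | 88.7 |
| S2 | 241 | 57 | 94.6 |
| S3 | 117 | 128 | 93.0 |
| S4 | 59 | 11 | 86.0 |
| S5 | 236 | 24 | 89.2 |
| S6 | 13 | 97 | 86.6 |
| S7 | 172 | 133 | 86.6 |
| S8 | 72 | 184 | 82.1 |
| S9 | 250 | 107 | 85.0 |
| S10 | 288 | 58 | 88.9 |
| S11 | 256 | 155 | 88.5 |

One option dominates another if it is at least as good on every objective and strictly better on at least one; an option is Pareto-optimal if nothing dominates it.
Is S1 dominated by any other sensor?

No

S2: worse on cost (241 vs 63).
S3: worse on cost (117 vs 63).
S4: worse on accuracy (86.0 vs 88.7).
S5: worse on cost (236 vs 63).
S6: worse on power draw (97 vs 69).
S7: worse on cost (172 vs 63).
S8: worse on cost (72 vs 63).
S9: worse on cost (250 vs 63).
S10: worse on cost (288 vs 63).
S11: worse on cost (256 vs 63).
No option is at least as good as S1 on every objective and strictly better on one.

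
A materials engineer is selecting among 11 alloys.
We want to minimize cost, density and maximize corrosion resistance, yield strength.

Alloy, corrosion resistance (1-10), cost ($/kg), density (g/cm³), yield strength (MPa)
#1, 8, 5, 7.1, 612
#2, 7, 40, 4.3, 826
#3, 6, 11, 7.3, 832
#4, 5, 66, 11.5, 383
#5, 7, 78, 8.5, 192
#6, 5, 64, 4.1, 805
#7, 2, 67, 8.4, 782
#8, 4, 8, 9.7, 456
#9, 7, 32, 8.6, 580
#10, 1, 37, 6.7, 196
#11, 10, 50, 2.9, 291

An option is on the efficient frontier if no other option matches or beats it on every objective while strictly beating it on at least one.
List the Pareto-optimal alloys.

#1, #2, #3, #6, #10, #11

#1: not dominated (best cost).
#2: not dominated.
#3: not dominated (best yield strength).
#4: dominated by #1 (corrosion resistance 8≥5, cost 5≤66, density 7.1≤11.5, yield strength 612≥383).
#5: dominated by #1 (corrosion resistance 8≥7, cost 5≤78, density 7.1≤8.5, yield strength 612≥192).
#6: not dominated.
#7: dominated by #2 (corrosion resistance 7≥2, cost 40≤67, density 4.3≤8.4, yield strength 826≥782).
#8: dominated by #1 (corrosion resistance 8≥4, cost 5≤8, density 7.1≤9.7, yield strength 612≥456).
#9: dominated by #1 (corrosion resistance 8≥7, cost 5≤32, density 7.1≤8.6, yield strength 612≥580).
#10: not dominated.
#11: not dominated (best corrosion resistance).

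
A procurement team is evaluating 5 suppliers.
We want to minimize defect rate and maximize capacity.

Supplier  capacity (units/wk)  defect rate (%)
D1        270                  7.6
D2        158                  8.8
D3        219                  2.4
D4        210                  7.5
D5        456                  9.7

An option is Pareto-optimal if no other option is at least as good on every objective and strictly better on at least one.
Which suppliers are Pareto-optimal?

D1, D3, D5

D1: not dominated.
D2: dominated by D1 (capacity 270≥158, defect rate 7.6≤8.8).
D3: not dominated (best defect rate).
D4: dominated by D3 (capacity 219≥210, defect rate 2.4≤7.5).
D5: not dominated (best capacity).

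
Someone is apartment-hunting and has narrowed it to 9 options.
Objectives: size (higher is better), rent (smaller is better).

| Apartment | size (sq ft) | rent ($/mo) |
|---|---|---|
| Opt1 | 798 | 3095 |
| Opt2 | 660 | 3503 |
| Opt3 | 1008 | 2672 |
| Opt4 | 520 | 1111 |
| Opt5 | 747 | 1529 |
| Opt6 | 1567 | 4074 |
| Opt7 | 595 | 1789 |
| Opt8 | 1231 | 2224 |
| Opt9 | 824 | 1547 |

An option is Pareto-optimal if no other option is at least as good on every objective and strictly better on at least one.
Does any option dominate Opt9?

Opt1: worse on size (798 vs 824).
Opt2: worse on size (660 vs 824).
Opt3: worse on rent (2672 vs 1547).
Opt4: worse on size (520 vs 824).
Opt5: worse on size (747 vs 824).
Opt6: worse on rent (4074 vs 1547).
Opt7: worse on size (595 vs 824).
Opt8: worse on rent (2224 vs 1547).
No option is at least as good as Opt9 on every objective and strictly better on one.

No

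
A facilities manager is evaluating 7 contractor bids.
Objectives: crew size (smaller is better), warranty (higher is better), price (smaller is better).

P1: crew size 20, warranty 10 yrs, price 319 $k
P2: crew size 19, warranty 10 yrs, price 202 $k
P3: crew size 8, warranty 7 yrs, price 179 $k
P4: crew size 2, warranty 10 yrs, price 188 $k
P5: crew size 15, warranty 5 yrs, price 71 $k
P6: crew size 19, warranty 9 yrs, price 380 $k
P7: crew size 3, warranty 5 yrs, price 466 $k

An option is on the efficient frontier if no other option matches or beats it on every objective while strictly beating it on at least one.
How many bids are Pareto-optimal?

3

P1: dominated by P2 (crew size 19≤20, warranty 10≥10, price 202≤319).
P2: dominated by P4 (crew size 2≤19, warranty 10≥10, price 188≤202).
P3: not dominated.
P4: not dominated (best crew size).
P5: not dominated (best price).
P6: dominated by P2 (crew size 19≤19, warranty 10≥9, price 202≤380).
P7: dominated by P4 (crew size 2≤3, warranty 10≥5, price 188≤466).
Pareto-optimal: P3, P4, P5 → 3.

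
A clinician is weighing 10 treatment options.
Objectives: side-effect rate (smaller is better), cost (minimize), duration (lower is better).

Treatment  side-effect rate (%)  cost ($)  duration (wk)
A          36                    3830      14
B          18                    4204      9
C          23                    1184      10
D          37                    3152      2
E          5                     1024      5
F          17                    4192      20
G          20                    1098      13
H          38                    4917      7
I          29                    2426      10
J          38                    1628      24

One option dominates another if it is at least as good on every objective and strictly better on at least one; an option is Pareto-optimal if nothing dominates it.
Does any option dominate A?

Yes

C vs A: side-effect rate 23≤36, cost 1184≤3830, duration 10≤14 — C is at least as good on every objective and strictly better on at least one, so C dominates A.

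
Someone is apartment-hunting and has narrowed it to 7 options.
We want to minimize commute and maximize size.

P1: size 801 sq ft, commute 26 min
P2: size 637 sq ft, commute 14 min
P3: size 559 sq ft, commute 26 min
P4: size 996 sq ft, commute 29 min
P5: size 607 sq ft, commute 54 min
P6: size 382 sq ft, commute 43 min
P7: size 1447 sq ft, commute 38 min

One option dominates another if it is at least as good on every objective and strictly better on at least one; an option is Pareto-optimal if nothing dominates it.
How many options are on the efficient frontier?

4

P1: not dominated.
P2: not dominated (best commute).
P3: dominated by P1 (size 801≥559, commute 26≤26).
P4: not dominated.
P5: dominated by P1 (size 801≥607, commute 26≤54).
P6: dominated by P1 (size 801≥382, commute 26≤43).
P7: not dominated (best size).
Pareto-optimal: P1, P2, P4, P7 → 4.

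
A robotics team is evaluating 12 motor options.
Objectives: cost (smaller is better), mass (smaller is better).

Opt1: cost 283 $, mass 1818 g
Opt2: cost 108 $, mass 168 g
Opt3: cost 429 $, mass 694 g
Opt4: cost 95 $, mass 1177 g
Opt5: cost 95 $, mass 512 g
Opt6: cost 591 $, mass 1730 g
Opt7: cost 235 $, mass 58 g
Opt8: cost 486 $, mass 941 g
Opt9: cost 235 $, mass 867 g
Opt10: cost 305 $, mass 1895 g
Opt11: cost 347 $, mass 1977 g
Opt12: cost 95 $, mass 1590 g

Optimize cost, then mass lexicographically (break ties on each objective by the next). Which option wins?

First minimize cost: best is 95, kept {Opt4, Opt5, Opt12}.
Then minimize mass: best is 512, kept {Opt5}.

Opt5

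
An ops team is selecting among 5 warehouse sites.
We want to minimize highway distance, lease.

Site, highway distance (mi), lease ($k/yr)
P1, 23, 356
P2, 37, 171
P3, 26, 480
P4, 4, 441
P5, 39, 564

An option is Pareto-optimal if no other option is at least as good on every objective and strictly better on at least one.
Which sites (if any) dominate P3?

P1, P4

P1: highway distance 23≤26, lease 356≤480 — dominates P3.
P4: highway distance 4≤26, lease 441≤480 — dominates P3.
Others (P2, P5) are each worse than P3 on at least one objective.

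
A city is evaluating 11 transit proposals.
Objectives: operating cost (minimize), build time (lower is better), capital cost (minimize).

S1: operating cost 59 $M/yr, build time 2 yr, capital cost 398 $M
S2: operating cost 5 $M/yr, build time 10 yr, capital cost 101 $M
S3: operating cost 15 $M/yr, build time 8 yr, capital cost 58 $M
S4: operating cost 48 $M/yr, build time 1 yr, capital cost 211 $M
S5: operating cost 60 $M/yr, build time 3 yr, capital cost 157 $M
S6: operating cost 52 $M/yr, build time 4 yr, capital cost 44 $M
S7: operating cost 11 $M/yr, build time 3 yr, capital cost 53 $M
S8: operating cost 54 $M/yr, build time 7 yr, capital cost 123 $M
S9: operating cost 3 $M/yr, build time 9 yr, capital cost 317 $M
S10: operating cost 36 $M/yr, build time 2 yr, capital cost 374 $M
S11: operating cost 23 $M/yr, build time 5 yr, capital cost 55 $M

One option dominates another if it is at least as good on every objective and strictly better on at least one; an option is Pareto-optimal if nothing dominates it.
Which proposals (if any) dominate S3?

S7: operating cost 11≤15, build time 3≤8, capital cost 53≤58 — dominates S3.
Others (S1, S2, S4, S5, S6, S8, S9, S10, S11) are each worse than S3 on at least one objective.

S7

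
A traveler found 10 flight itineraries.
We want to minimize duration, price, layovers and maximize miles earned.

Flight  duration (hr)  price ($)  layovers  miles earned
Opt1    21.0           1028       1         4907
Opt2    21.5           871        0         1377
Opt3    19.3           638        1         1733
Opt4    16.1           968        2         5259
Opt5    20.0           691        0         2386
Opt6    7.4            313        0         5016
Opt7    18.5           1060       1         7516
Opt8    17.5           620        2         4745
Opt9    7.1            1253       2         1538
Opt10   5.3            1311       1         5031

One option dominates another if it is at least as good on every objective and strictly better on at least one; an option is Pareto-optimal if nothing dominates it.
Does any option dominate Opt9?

Opt1: worse on duration (21.0 vs 7.1).
Opt2: worse on duration (21.5 vs 7.1).
Opt3: worse on duration (19.3 vs 7.1).
Opt4: worse on duration (16.1 vs 7.1).
Opt5: worse on duration (20.0 vs 7.1).
Opt6: worse on duration (7.4 vs 7.1).
Opt7: worse on duration (18.5 vs 7.1).
Opt8: worse on duration (17.5 vs 7.1).
Opt10: worse on price (1311 vs 1253).
No option is at least as good as Opt9 on every objective and strictly better on one.

No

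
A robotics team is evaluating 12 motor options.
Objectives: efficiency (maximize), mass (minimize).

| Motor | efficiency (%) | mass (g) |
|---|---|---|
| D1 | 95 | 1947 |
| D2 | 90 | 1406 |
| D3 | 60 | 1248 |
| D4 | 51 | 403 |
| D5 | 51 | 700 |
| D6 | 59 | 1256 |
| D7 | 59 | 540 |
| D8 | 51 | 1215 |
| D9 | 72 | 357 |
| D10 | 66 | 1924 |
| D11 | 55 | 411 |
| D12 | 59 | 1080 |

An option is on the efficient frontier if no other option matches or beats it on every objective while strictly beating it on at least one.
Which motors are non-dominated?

D1: not dominated (best efficiency).
D2: not dominated.
D3: dominated by D9 (efficiency 72≥60, mass 357≤1248).
D4: dominated by D9 (efficiency 72≥51, mass 357≤403).
D5: dominated by D4 (efficiency 51≥51, mass 403≤700).
D6: dominated by D3 (efficiency 60≥59, mass 1248≤1256).
D7: dominated by D9 (efficiency 72≥59, mass 357≤540).
D8: dominated by D4 (efficiency 51≥51, mass 403≤1215).
D9: not dominated (best mass).
D10: dominated by D2 (efficiency 90≥66, mass 1406≤1924).
D11: dominated by D9 (efficiency 72≥55, mass 357≤411).
D12: dominated by D7 (efficiency 59≥59, mass 540≤1080).

D1, D2, D9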